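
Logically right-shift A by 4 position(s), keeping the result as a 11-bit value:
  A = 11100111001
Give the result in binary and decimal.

Logical shift right by 4: drop the bottom 4 bit(s), prepend 4 zero(s) on the left.
  11100111001  ->  keep [1110011], discard [1001], prepend 0000
= 00001110011

Answer: 00001110011 (115)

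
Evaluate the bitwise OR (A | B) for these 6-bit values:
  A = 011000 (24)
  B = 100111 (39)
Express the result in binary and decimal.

Apply | to each column (1 where either bit is 1):
  011000
| 100111
--------
  111111

Answer: 111111 (63)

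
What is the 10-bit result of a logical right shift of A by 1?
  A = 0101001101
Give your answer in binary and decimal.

Logical shift right by 1: drop the bottom 1 bit(s), prepend 1 zero(s) on the left.
  0101001101  ->  keep [010100110], discard [1], prepend 0
= 0010100110

Answer: 0010100110 (166)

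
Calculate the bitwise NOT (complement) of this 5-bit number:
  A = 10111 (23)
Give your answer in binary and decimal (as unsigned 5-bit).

Flip each bit (0->1, 1->0):
  10111
  01000

Answer: 01000 (8)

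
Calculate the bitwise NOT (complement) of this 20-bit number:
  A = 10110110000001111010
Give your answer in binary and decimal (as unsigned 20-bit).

Flip each bit (0->1, 1->0):
  10110110000001111010
  01001001111110000101

Answer: 01001001111110000101 (302981)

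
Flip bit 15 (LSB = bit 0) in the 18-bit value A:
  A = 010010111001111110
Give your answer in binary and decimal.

Mask = 1 << 15 = 001000000000000000
Bit 15 of A is 0; XOR with the mask flips it to 1.
  010010111001111110
^ 001000000000000000
--------------------
  011010111001111110

Answer: 011010111001111110 (110206)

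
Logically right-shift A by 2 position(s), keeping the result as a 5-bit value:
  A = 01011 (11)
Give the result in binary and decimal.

Logical shift right by 2: drop the bottom 2 bit(s), prepend 2 zero(s) on the left.
  01011  ->  keep [010], discard [11], prepend 00
= 00010

Answer: 00010 (2)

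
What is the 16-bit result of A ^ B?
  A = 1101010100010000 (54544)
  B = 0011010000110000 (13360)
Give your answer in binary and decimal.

Apply ^ to each column (1 where bits differ):
  1101010100010000
^ 0011010000110000
------------------
  1110000100100000

Answer: 1110000100100000 (57632)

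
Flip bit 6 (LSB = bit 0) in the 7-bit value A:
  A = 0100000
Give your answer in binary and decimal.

Mask = 1 << 6 = 1000000
Bit 6 of A is 0; XOR with the mask flips it to 1.
  0100000
^ 1000000
---------
  1100000

Answer: 1100000 (96)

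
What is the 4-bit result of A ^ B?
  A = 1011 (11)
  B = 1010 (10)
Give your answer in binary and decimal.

Apply ^ to each column (1 where bits differ):
  1011
^ 1010
------
  0001

Answer: 0001 (1)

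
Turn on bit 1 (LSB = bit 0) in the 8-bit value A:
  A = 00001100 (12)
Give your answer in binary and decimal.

Mask = 1 << 1 = 00000010
Bit 1 of A is 0, so OR-ing with the mask flips it to 1.
  00001100
| 00000010
----------
  00001110

Answer: 00001110 (14)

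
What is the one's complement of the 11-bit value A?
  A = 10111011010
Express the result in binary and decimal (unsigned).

Flip each bit (0->1, 1->0):
  10111011010
  01000100101

Answer: 01000100101 (549)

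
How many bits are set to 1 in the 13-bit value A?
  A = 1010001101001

1010001101001
1-bits at positions (from bit 0 = LSB): 0, 3, 5, 6, 10, 12
Count = 6

Answer: 6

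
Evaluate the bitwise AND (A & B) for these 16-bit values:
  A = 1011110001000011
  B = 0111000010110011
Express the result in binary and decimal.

Apply & to each column (1 only where both bits are 1):
  1011110001000011
& 0111000010110011
------------------
  0011000000000011

Answer: 0011000000000011 (12291)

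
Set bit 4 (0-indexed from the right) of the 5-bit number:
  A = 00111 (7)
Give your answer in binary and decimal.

Mask = 1 << 4 = 10000
Bit 4 of A is 0, so OR-ing with the mask flips it to 1.
  00111
| 10000
-------
  10111

Answer: 10111 (23)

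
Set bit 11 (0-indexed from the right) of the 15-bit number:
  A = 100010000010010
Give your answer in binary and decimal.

Mask = 1 << 11 = 000100000000000
Bit 11 of A is 0, so OR-ing with the mask flips it to 1.
  100010000010010
| 000100000000000
-----------------
  100110000010010

Answer: 100110000010010 (19474)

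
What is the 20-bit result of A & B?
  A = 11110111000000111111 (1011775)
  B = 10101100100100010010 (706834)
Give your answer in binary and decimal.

Apply & to each column (1 only where both bits are 1):
  11110111000000111111
& 10101100100100010010
----------------------
  10100100000000010010

Answer: 10100100000000010010 (671762)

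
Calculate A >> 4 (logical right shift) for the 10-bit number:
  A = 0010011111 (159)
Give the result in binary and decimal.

Logical shift right by 4: drop the bottom 4 bit(s), prepend 4 zero(s) on the left.
  0010011111  ->  keep [001001], discard [1111], prepend 0000
= 0000001001

Answer: 0000001001 (9)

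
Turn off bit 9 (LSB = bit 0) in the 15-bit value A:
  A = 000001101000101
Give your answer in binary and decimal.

Mask = ~(1 << 9) = 111110111111111
Bit 9 of A is 1, so AND-ing with the mask clears it to 0.
  000001101000101
& 111110111111111
-----------------
  000000101000101

Answer: 000000101000101 (325)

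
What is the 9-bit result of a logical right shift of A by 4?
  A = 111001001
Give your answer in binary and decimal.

Logical shift right by 4: drop the bottom 4 bit(s), prepend 4 zero(s) on the left.
  111001001  ->  keep [11100], discard [1001], prepend 0000
= 000011100

Answer: 000011100 (28)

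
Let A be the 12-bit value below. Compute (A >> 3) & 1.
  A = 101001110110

Bit 3 is the 4th from the right.
  101001110110
          ^
That bit is 0.

Answer: 0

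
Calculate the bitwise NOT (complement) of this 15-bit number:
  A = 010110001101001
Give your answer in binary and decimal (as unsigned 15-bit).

Flip each bit (0->1, 1->0):
  010110001101001
  101001110010110

Answer: 101001110010110 (21398)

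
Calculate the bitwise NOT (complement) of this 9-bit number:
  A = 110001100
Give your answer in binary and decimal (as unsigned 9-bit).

Flip each bit (0->1, 1->0):
  110001100
  001110011

Answer: 001110011 (115)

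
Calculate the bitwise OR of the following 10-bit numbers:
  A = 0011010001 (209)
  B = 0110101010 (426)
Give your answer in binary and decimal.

Apply | to each column (1 where either bit is 1):
  0011010001
| 0110101010
------------
  0111111011

Answer: 0111111011 (507)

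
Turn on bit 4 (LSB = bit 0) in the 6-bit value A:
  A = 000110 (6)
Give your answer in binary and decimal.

Mask = 1 << 4 = 010000
Bit 4 of A is 0, so OR-ing with the mask flips it to 1.
  000110
| 010000
--------
  010110

Answer: 010110 (22)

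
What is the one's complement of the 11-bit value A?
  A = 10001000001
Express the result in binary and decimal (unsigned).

Flip each bit (0->1, 1->0):
  10001000001
  01110111110

Answer: 01110111110 (958)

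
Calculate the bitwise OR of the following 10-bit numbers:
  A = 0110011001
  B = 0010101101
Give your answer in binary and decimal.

Apply | to each column (1 where either bit is 1):
  0110011001
| 0010101101
------------
  0110111101

Answer: 0110111101 (445)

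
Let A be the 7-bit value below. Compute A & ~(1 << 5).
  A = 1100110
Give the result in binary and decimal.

Mask = ~(1 << 5) = 1011111
Bit 5 of A is 1, so AND-ing with the mask clears it to 0.
  1100110
& 1011111
---------
  1000110

Answer: 1000110 (70)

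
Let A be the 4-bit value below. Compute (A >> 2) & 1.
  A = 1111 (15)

Bit 2 is the 3rd from the right.
  1111
   ^
That bit is 1.

Answer: 1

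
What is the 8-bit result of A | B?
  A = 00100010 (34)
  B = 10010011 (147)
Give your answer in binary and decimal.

Apply | to each column (1 where either bit is 1):
  00100010
| 10010011
----------
  10110011

Answer: 10110011 (179)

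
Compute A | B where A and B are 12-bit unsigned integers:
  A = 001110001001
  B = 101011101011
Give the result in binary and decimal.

Apply | to each column (1 where either bit is 1):
  001110001001
| 101011101011
--------------
  101111101011

Answer: 101111101011 (3051)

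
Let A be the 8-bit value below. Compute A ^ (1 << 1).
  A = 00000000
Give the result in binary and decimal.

Mask = 1 << 1 = 00000010
Bit 1 of A is 0; XOR with the mask flips it to 1.
  00000000
^ 00000010
----------
  00000010

Answer: 00000010 (2)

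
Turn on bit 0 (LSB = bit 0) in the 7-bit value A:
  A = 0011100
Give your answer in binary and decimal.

Mask = 1 << 0 = 0000001
Bit 0 of A is 0, so OR-ing with the mask flips it to 1.
  0011100
| 0000001
---------
  0011101

Answer: 0011101 (29)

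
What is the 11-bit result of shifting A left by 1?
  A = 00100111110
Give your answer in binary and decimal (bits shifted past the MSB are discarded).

Shift left by 1: drop the top 1 bit(s), append 1 zero(s) on the right.
  00100111110  ->  discard [0], keep [0100111110], append 0
= 01001111100

Answer: 01001111100 (636)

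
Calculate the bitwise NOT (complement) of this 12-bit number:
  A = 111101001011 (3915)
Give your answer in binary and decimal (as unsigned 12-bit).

Flip each bit (0->1, 1->0):
  111101001011
  000010110100

Answer: 000010110100 (180)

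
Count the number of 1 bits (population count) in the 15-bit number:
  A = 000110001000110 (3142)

000110001000110
1-bits at positions (from bit 0 = LSB): 1, 2, 6, 10, 11
Count = 5

Answer: 5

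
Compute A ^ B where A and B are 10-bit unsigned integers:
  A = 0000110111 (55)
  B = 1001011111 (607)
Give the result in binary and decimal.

Apply ^ to each column (1 where bits differ):
  0000110111
^ 1001011111
------------
  1001101000

Answer: 1001101000 (616)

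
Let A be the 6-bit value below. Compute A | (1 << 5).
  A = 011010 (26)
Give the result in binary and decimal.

Mask = 1 << 5 = 100000
Bit 5 of A is 0, so OR-ing with the mask flips it to 1.
  011010
| 100000
--------
  111010

Answer: 111010 (58)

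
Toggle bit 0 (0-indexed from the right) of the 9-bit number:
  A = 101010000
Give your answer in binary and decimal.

Mask = 1 << 0 = 000000001
Bit 0 of A is 0; XOR with the mask flips it to 1.
  101010000
^ 000000001
-----------
  101010001

Answer: 101010001 (337)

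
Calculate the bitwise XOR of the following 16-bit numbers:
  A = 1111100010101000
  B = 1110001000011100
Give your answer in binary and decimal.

Apply ^ to each column (1 where bits differ):
  1111100010101000
^ 1110001000011100
------------------
  0001101010110100

Answer: 0001101010110100 (6836)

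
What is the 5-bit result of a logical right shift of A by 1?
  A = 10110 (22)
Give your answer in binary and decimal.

Logical shift right by 1: drop the bottom 1 bit(s), prepend 1 zero(s) on the left.
  10110  ->  keep [1011], discard [0], prepend 0
= 01011

Answer: 01011 (11)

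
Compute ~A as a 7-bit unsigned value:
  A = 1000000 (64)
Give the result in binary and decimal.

Flip each bit (0->1, 1->0):
  1000000
  0111111

Answer: 0111111 (63)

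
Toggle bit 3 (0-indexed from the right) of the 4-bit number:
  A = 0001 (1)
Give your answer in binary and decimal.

Mask = 1 << 3 = 1000
Bit 3 of A is 0; XOR with the mask flips it to 1.
  0001
^ 1000
------
  1001

Answer: 1001 (9)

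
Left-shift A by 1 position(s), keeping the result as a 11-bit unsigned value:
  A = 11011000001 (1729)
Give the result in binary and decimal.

Shift left by 1: drop the top 1 bit(s), append 1 zero(s) on the right.
  11011000001  ->  discard [1], keep [1011000001], append 0
= 10110000010

Answer: 10110000010 (1410)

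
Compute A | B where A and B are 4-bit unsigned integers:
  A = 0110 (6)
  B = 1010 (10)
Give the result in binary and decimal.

Apply | to each column (1 where either bit is 1):
  0110
| 1010
------
  1110

Answer: 1110 (14)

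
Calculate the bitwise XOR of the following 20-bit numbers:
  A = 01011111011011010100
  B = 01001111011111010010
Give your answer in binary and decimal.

Apply ^ to each column (1 where bits differ):
  01011111011011010100
^ 01001111011111010010
----------------------
  00010000000100000110

Answer: 00010000000100000110 (65798)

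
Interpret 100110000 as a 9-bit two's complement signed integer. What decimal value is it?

MSB is 1, so the value is negative. Find the magnitude:
1. Invert bits:  011001111
2. Add 1:        011010000  = 208
3. Apply sign:   -208

Answer: -208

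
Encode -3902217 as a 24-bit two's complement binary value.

1. Binary of +3902217:  001110111000101100001001
2. Invert bits:     110001000111010011110110
3. Add 1:           110001000111010011110111

Answer: 110001000111010011110111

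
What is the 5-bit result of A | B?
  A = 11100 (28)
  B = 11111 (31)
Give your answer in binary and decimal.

Apply | to each column (1 where either bit is 1):
  11100
| 11111
-------
  11111

Answer: 11111 (31)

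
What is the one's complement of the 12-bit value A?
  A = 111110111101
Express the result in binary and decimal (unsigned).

Flip each bit (0->1, 1->0):
  111110111101
  000001000010

Answer: 000001000010 (66)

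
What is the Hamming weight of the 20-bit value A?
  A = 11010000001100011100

11010000001100011100
1-bits at positions (from bit 0 = LSB): 2, 3, 4, 8, 9, 16, 18, 19
Count = 8

Answer: 8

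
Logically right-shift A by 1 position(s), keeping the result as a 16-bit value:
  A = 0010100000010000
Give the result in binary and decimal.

Logical shift right by 1: drop the bottom 1 bit(s), prepend 1 zero(s) on the left.
  0010100000010000  ->  keep [001010000001000], discard [0], prepend 0
= 0001010000001000

Answer: 0001010000001000 (5128)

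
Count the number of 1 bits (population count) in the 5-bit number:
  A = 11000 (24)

11000
1-bits at positions (from bit 0 = LSB): 3, 4
Count = 2

Answer: 2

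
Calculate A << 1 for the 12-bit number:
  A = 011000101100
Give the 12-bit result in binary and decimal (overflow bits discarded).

Shift left by 1: drop the top 1 bit(s), append 1 zero(s) on the right.
  011000101100  ->  discard [0], keep [11000101100], append 0
= 110001011000

Answer: 110001011000 (3160)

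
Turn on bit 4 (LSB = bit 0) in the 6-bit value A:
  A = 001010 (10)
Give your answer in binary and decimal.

Mask = 1 << 4 = 010000
Bit 4 of A is 0, so OR-ing with the mask flips it to 1.
  001010
| 010000
--------
  011010

Answer: 011010 (26)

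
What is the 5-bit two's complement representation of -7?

1. Binary of +7:  00111
2. Invert bits:     11000
3. Add 1:           11001

Answer: 11001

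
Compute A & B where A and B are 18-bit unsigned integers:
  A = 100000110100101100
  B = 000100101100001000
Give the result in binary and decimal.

Apply & to each column (1 only where both bits are 1):
  100000110100101100
& 000100101100001000
--------------------
  000000100100001000

Answer: 000000100100001000 (2312)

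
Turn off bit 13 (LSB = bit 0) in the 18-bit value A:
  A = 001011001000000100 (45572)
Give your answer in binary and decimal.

Mask = ~(1 << 13) = 111101111111111111
Bit 13 of A is 1, so AND-ing with the mask clears it to 0.
  001011001000000100
& 111101111111111111
--------------------
  001001001000000100

Answer: 001001001000000100 (37380)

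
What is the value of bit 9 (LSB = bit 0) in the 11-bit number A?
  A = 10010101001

Bit 9 is the 10th from the right.
  10010101001
   ^
That bit is 0.

Answer: 0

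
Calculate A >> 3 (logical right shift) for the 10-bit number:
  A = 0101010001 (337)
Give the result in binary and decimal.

Logical shift right by 3: drop the bottom 3 bit(s), prepend 3 zero(s) on the left.
  0101010001  ->  keep [0101010], discard [001], prepend 000
= 0000101010

Answer: 0000101010 (42)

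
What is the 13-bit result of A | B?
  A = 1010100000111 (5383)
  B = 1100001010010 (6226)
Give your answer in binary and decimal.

Apply | to each column (1 where either bit is 1):
  1010100000111
| 1100001010010
---------------
  1110101010111

Answer: 1110101010111 (7511)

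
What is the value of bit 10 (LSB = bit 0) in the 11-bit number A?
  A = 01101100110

Bit 10 is the 11th from the right.
  01101100110
  ^
That bit is 0.

Answer: 0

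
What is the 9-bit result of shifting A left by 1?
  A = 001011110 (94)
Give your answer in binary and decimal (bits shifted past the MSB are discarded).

Shift left by 1: drop the top 1 bit(s), append 1 zero(s) on the right.
  001011110  ->  discard [0], keep [01011110], append 0
= 010111100

Answer: 010111100 (188)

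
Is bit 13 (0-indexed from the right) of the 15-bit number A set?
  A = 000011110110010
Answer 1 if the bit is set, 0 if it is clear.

Bit 13 is the 14th from the right.
  000011110110010
   ^
That bit is 0.

Answer: 0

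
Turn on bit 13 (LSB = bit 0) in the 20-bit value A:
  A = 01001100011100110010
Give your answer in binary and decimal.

Mask = 1 << 13 = 00000010000000000000
Bit 13 of A is 0, so OR-ing with the mask flips it to 1.
  01001100011100110010
| 00000010000000000000
----------------------
  01001110011100110010

Answer: 01001110011100110010 (321330)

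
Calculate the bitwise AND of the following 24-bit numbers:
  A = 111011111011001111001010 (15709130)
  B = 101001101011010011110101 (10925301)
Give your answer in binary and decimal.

Apply & to each column (1 only where both bits are 1):
  111011111011001111001010
& 101001101011010011110101
--------------------------
  101001101011000011000000

Answer: 101001101011000011000000 (10924224)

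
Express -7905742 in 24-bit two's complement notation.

1. Binary of +7905742:  011110001010000111001110
2. Invert bits:     100001110101111000110001
3. Add 1:           100001110101111000110010

Answer: 100001110101111000110010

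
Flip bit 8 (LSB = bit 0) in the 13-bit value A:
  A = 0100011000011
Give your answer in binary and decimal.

Mask = 1 << 8 = 0000100000000
Bit 8 of A is 0; XOR with the mask flips it to 1.
  0100011000011
^ 0000100000000
---------------
  0100111000011

Answer: 0100111000011 (2499)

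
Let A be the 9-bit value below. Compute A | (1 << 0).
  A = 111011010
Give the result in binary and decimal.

Mask = 1 << 0 = 000000001
Bit 0 of A is 0, so OR-ing with the mask flips it to 1.
  111011010
| 000000001
-----------
  111011011

Answer: 111011011 (475)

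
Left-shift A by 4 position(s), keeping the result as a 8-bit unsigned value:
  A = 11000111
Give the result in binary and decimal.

Shift left by 4: drop the top 4 bit(s), append 4 zero(s) on the right.
  11000111  ->  discard [1100], keep [0111], append 0000
= 01110000

Answer: 01110000 (112)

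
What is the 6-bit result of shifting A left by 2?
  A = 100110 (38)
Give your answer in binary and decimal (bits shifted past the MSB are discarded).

Shift left by 2: drop the top 2 bit(s), append 2 zero(s) on the right.
  100110  ->  discard [10], keep [0110], append 00
= 011000

Answer: 011000 (24)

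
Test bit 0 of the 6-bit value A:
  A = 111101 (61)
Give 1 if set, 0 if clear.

Bit 0 is the 1st from the right.
  111101
       ^
That bit is 1.

Answer: 1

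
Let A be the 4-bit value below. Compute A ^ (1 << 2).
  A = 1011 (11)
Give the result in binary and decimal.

Mask = 1 << 2 = 0100
Bit 2 of A is 0; XOR with the mask flips it to 1.
  1011
^ 0100
------
  1111

Answer: 1111 (15)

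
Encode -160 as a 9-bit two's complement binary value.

1. Binary of +160:  010100000
2. Invert bits:     101011111
3. Add 1:           101100000

Answer: 101100000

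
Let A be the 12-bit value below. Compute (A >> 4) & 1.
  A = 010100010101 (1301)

Bit 4 is the 5th from the right.
  010100010101
         ^
That bit is 1.

Answer: 1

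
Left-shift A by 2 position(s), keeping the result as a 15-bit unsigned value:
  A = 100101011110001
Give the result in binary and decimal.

Shift left by 2: drop the top 2 bit(s), append 2 zero(s) on the right.
  100101011110001  ->  discard [10], keep [0101011110001], append 00
= 010101111000100

Answer: 010101111000100 (11204)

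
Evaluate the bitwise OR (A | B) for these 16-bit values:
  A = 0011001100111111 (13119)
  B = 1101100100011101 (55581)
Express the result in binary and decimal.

Apply | to each column (1 where either bit is 1):
  0011001100111111
| 1101100100011101
------------------
  1111101100111111

Answer: 1111101100111111 (64319)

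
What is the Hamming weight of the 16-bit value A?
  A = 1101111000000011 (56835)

1101111000000011
1-bits at positions (from bit 0 = LSB): 0, 1, 9, 10, 11, 12, 14, 15
Count = 8

Answer: 8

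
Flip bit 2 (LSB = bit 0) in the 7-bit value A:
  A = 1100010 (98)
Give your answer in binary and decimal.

Mask = 1 << 2 = 0000100
Bit 2 of A is 0; XOR with the mask flips it to 1.
  1100010
^ 0000100
---------
  1100110

Answer: 1100110 (102)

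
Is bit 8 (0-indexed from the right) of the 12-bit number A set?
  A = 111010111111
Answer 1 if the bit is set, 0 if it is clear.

Bit 8 is the 9th from the right.
  111010111111
     ^
That bit is 0.

Answer: 0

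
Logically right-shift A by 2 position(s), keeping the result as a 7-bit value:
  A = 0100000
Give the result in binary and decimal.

Logical shift right by 2: drop the bottom 2 bit(s), prepend 2 zero(s) on the left.
  0100000  ->  keep [01000], discard [00], prepend 00
= 0001000

Answer: 0001000 (8)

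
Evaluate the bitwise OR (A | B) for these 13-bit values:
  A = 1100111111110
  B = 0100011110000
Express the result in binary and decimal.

Apply | to each column (1 where either bit is 1):
  1100111111110
| 0100011110000
---------------
  1100111111110

Answer: 1100111111110 (6654)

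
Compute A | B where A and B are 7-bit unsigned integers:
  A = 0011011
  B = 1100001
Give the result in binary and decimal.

Apply | to each column (1 where either bit is 1):
  0011011
| 1100001
---------
  1111011

Answer: 1111011 (123)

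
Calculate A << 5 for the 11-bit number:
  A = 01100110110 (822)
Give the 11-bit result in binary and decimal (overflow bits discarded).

Shift left by 5: drop the top 5 bit(s), append 5 zero(s) on the right.
  01100110110  ->  discard [01100], keep [110110], append 00000
= 11011000000

Answer: 11011000000 (1728)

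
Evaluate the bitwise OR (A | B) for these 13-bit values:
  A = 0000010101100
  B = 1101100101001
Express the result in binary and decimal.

Apply | to each column (1 where either bit is 1):
  0000010101100
| 1101100101001
---------------
  1101110101101

Answer: 1101110101101 (7085)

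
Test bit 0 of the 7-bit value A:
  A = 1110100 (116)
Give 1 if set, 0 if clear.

Bit 0 is the 1st from the right.
  1110100
        ^
That bit is 0.

Answer: 0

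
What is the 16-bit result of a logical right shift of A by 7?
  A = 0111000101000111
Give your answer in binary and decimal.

Logical shift right by 7: drop the bottom 7 bit(s), prepend 7 zero(s) on the left.
  0111000101000111  ->  keep [011100010], discard [1000111], prepend 0000000
= 0000000011100010

Answer: 0000000011100010 (226)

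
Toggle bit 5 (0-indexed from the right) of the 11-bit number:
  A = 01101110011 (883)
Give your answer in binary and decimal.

Mask = 1 << 5 = 00000100000
Bit 5 of A is 1; XOR with the mask flips it to 0.
  01101110011
^ 00000100000
-------------
  01101010011

Answer: 01101010011 (851)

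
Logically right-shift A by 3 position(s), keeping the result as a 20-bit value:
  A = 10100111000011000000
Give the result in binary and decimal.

Logical shift right by 3: drop the bottom 3 bit(s), prepend 3 zero(s) on the left.
  10100111000011000000  ->  keep [10100111000011000], discard [000], prepend 000
= 00010100111000011000

Answer: 00010100111000011000 (85528)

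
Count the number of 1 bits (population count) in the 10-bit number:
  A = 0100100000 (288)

0100100000
1-bits at positions (from bit 0 = LSB): 5, 8
Count = 2

Answer: 2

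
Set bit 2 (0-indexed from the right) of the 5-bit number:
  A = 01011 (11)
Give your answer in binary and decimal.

Mask = 1 << 2 = 00100
Bit 2 of A is 0, so OR-ing with the mask flips it to 1.
  01011
| 00100
-------
  01111

Answer: 01111 (15)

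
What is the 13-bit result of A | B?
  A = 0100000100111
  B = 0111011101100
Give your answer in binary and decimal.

Apply | to each column (1 where either bit is 1):
  0100000100111
| 0111011101100
---------------
  0111011101111

Answer: 0111011101111 (3823)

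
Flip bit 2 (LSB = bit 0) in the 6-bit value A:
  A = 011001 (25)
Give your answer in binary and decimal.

Mask = 1 << 2 = 000100
Bit 2 of A is 0; XOR with the mask flips it to 1.
  011001
^ 000100
--------
  011101

Answer: 011101 (29)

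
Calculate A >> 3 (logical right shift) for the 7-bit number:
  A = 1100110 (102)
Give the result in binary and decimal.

Logical shift right by 3: drop the bottom 3 bit(s), prepend 3 zero(s) on the left.
  1100110  ->  keep [1100], discard [110], prepend 000
= 0001100

Answer: 0001100 (12)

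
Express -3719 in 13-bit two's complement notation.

1. Binary of +3719:  0111010000111
2. Invert bits:     1000101111000
3. Add 1:           1000101111001

Answer: 1000101111001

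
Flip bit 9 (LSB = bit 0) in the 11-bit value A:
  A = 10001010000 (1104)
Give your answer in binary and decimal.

Mask = 1 << 9 = 01000000000
Bit 9 of A is 0; XOR with the mask flips it to 1.
  10001010000
^ 01000000000
-------------
  11001010000

Answer: 11001010000 (1616)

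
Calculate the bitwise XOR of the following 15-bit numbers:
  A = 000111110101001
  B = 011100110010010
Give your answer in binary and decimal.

Apply ^ to each column (1 where bits differ):
  000111110101001
^ 011100110010010
-----------------
  011011000111011

Answer: 011011000111011 (13883)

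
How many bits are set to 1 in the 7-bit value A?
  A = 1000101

1000101
1-bits at positions (from bit 0 = LSB): 0, 2, 6
Count = 3

Answer: 3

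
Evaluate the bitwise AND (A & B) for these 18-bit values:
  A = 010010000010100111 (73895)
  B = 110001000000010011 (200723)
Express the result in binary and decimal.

Apply & to each column (1 only where both bits are 1):
  010010000010100111
& 110001000000010011
--------------------
  010000000000000011

Answer: 010000000000000011 (65539)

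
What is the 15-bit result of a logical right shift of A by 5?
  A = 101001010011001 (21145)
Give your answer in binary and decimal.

Logical shift right by 5: drop the bottom 5 bit(s), prepend 5 zero(s) on the left.
  101001010011001  ->  keep [1010010100], discard [11001], prepend 00000
= 000001010010100

Answer: 000001010010100 (660)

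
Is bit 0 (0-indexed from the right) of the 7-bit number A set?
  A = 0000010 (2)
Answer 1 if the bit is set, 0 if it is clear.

Bit 0 is the 1st from the right.
  0000010
        ^
That bit is 0.

Answer: 0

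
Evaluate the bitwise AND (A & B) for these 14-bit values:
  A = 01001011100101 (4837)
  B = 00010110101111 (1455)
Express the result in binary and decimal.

Apply & to each column (1 only where both bits are 1):
  01001011100101
& 00010110101111
----------------
  00000010100101

Answer: 00000010100101 (165)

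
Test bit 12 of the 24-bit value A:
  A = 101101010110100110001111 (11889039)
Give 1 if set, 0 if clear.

Bit 12 is the 13th from the right.
  101101010110100110001111
             ^
That bit is 0.

Answer: 0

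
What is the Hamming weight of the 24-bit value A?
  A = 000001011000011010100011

000001011000011010100011
1-bits at positions (from bit 0 = LSB): 0, 1, 5, 7, 9, 10, 15, 16, 18
Count = 9

Answer: 9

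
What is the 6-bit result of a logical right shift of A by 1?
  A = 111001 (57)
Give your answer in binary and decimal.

Logical shift right by 1: drop the bottom 1 bit(s), prepend 1 zero(s) on the left.
  111001  ->  keep [11100], discard [1], prepend 0
= 011100

Answer: 011100 (28)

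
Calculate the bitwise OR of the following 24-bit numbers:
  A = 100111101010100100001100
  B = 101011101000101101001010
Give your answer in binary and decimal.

Apply | to each column (1 where either bit is 1):
  100111101010100100001100
| 101011101000101101001010
--------------------------
  101111101010101101001110

Answer: 101111101010101101001110 (12495694)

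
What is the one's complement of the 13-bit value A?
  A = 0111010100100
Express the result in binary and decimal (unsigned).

Flip each bit (0->1, 1->0):
  0111010100100
  1000101011011

Answer: 1000101011011 (4443)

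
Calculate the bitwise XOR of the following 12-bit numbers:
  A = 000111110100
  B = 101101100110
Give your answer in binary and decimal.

Apply ^ to each column (1 where bits differ):
  000111110100
^ 101101100110
--------------
  101010010010

Answer: 101010010010 (2706)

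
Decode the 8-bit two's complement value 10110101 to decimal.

MSB is 1, so the value is negative. Find the magnitude:
1. Invert bits:  01001010
2. Add 1:        01001011  = 75
3. Apply sign:   -75

Answer: -75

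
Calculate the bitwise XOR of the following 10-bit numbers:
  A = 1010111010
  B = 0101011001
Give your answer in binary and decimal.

Apply ^ to each column (1 where bits differ):
  1010111010
^ 0101011001
------------
  1111100011

Answer: 1111100011 (995)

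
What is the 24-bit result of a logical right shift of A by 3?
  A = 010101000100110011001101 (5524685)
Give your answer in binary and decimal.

Logical shift right by 3: drop the bottom 3 bit(s), prepend 3 zero(s) on the left.
  010101000100110011001101  ->  keep [010101000100110011001], discard [101], prepend 000
= 000010101000100110011001

Answer: 000010101000100110011001 (690585)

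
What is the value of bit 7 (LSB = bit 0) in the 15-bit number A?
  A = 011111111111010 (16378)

Bit 7 is the 8th from the right.
  011111111111010
         ^
That bit is 1.

Answer: 1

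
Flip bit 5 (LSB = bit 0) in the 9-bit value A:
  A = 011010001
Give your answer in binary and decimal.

Mask = 1 << 5 = 000100000
Bit 5 of A is 0; XOR with the mask flips it to 1.
  011010001
^ 000100000
-----------
  011110001

Answer: 011110001 (241)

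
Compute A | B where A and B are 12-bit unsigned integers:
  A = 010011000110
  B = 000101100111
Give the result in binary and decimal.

Apply | to each column (1 where either bit is 1):
  010011000110
| 000101100111
--------------
  010111100111

Answer: 010111100111 (1511)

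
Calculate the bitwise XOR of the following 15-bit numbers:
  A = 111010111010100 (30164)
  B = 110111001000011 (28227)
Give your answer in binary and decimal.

Apply ^ to each column (1 where bits differ):
  111010111010100
^ 110111001000011
-----------------
  001101110010111

Answer: 001101110010111 (7063)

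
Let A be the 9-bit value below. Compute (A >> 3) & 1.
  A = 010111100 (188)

Bit 3 is the 4th from the right.
  010111100
       ^
That bit is 1.

Answer: 1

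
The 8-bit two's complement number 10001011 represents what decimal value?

MSB is 1, so the value is negative. Find the magnitude:
1. Invert bits:  01110100
2. Add 1:        01110101  = 117
3. Apply sign:   -117

Answer: -117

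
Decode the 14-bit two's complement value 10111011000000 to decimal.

MSB is 1, so the value is negative. Find the magnitude:
1. Invert bits:  01000100111111
2. Add 1:        01000101000000  = 4416
3. Apply sign:   -4416

Answer: -4416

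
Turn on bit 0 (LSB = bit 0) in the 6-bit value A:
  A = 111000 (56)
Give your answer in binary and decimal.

Mask = 1 << 0 = 000001
Bit 0 of A is 0, so OR-ing with the mask flips it to 1.
  111000
| 000001
--------
  111001

Answer: 111001 (57)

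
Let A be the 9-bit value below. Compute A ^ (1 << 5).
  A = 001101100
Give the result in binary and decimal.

Mask = 1 << 5 = 000100000
Bit 5 of A is 1; XOR with the mask flips it to 0.
  001101100
^ 000100000
-----------
  001001100

Answer: 001001100 (76)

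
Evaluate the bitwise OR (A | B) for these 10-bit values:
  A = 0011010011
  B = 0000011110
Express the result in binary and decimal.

Apply | to each column (1 where either bit is 1):
  0011010011
| 0000011110
------------
  0011011111

Answer: 0011011111 (223)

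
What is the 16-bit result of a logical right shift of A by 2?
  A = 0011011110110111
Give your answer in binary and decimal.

Logical shift right by 2: drop the bottom 2 bit(s), prepend 2 zero(s) on the left.
  0011011110110111  ->  keep [00110111101101], discard [11], prepend 00
= 0000110111101101

Answer: 0000110111101101 (3565)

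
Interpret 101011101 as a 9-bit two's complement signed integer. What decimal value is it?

MSB is 1, so the value is negative. Find the magnitude:
1. Invert bits:  010100010
2. Add 1:        010100011  = 163
3. Apply sign:   -163

Answer: -163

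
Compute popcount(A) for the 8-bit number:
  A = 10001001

10001001
1-bits at positions (from bit 0 = LSB): 0, 3, 7
Count = 3

Answer: 3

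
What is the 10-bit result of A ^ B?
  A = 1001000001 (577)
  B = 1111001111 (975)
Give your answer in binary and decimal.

Apply ^ to each column (1 where bits differ):
  1001000001
^ 1111001111
------------
  0110001110

Answer: 0110001110 (398)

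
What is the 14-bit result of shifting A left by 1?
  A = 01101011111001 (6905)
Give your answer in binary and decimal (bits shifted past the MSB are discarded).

Shift left by 1: drop the top 1 bit(s), append 1 zero(s) on the right.
  01101011111001  ->  discard [0], keep [1101011111001], append 0
= 11010111110010

Answer: 11010111110010 (13810)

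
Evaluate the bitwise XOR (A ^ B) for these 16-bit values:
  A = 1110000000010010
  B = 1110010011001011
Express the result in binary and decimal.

Apply ^ to each column (1 where bits differ):
  1110000000010010
^ 1110010011001011
------------------
  0000010011011001

Answer: 0000010011011001 (1241)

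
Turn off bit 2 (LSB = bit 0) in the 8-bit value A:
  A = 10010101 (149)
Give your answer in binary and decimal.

Mask = ~(1 << 2) = 11111011
Bit 2 of A is 1, so AND-ing with the mask clears it to 0.
  10010101
& 11111011
----------
  10010001

Answer: 10010001 (145)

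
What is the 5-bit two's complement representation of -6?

1. Binary of +6:  00110
2. Invert bits:     11001
3. Add 1:           11010

Answer: 11010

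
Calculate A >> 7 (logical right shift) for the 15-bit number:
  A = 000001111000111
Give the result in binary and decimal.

Logical shift right by 7: drop the bottom 7 bit(s), prepend 7 zero(s) on the left.
  000001111000111  ->  keep [00000111], discard [1000111], prepend 0000000
= 000000000000111

Answer: 000000000000111 (7)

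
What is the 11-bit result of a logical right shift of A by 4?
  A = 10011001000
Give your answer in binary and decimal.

Logical shift right by 4: drop the bottom 4 bit(s), prepend 4 zero(s) on the left.
  10011001000  ->  keep [1001100], discard [1000], prepend 0000
= 00001001100

Answer: 00001001100 (76)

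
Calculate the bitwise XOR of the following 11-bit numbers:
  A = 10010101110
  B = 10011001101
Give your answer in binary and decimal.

Apply ^ to each column (1 where bits differ):
  10010101110
^ 10011001101
-------------
  00001100011

Answer: 00001100011 (99)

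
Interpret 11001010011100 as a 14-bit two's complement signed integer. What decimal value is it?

MSB is 1, so the value is negative. Find the magnitude:
1. Invert bits:  00110101100011
2. Add 1:        00110101100100  = 3428
3. Apply sign:   -3428

Answer: -3428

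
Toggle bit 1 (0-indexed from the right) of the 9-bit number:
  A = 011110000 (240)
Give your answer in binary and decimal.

Mask = 1 << 1 = 000000010
Bit 1 of A is 0; XOR with the mask flips it to 1.
  011110000
^ 000000010
-----------
  011110010

Answer: 011110010 (242)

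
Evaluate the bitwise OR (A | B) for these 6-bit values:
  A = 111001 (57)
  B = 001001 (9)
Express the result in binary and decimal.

Apply | to each column (1 where either bit is 1):
  111001
| 001001
--------
  111001

Answer: 111001 (57)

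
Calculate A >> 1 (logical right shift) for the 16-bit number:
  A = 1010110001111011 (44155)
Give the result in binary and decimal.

Logical shift right by 1: drop the bottom 1 bit(s), prepend 1 zero(s) on the left.
  1010110001111011  ->  keep [101011000111101], discard [1], prepend 0
= 0101011000111101

Answer: 0101011000111101 (22077)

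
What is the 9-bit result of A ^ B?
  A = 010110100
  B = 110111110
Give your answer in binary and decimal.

Apply ^ to each column (1 where bits differ):
  010110100
^ 110111110
-----------
  100001010

Answer: 100001010 (266)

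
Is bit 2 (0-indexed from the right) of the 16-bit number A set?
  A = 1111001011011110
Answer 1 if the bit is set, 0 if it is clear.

Bit 2 is the 3rd from the right.
  1111001011011110
               ^
That bit is 1.

Answer: 1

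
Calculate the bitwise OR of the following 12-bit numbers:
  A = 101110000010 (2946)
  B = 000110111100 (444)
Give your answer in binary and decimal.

Apply | to each column (1 where either bit is 1):
  101110000010
| 000110111100
--------------
  101110111110

Answer: 101110111110 (3006)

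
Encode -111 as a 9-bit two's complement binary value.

1. Binary of +111:  001101111
2. Invert bits:     110010000
3. Add 1:           110010001

Answer: 110010001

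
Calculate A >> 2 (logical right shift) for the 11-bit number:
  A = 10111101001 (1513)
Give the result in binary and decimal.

Logical shift right by 2: drop the bottom 2 bit(s), prepend 2 zero(s) on the left.
  10111101001  ->  keep [101111010], discard [01], prepend 00
= 00101111010

Answer: 00101111010 (378)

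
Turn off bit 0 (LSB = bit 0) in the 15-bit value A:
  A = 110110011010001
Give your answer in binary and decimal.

Mask = ~(1 << 0) = 111111111111110
Bit 0 of A is 1, so AND-ing with the mask clears it to 0.
  110110011010001
& 111111111111110
-----------------
  110110011010000

Answer: 110110011010000 (27856)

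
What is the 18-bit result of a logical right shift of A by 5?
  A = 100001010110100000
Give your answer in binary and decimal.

Logical shift right by 5: drop the bottom 5 bit(s), prepend 5 zero(s) on the left.
  100001010110100000  ->  keep [1000010101101], discard [00000], prepend 00000
= 000001000010101101

Answer: 000001000010101101 (4269)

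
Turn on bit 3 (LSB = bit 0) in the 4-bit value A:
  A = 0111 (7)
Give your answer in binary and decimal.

Mask = 1 << 3 = 1000
Bit 3 of A is 0, so OR-ing with the mask flips it to 1.
  0111
| 1000
------
  1111

Answer: 1111 (15)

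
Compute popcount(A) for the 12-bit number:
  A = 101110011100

101110011100
1-bits at positions (from bit 0 = LSB): 2, 3, 4, 7, 8, 9, 11
Count = 7

Answer: 7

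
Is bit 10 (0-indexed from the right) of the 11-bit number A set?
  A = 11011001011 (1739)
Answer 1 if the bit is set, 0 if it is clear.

Bit 10 is the 11th from the right.
  11011001011
  ^
That bit is 1.

Answer: 1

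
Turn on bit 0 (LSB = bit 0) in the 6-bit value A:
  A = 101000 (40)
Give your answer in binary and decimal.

Mask = 1 << 0 = 000001
Bit 0 of A is 0, so OR-ing with the mask flips it to 1.
  101000
| 000001
--------
  101001

Answer: 101001 (41)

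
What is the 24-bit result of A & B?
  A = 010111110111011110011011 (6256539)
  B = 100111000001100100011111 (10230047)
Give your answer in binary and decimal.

Apply & to each column (1 only where both bits are 1):
  010111110111011110011011
& 100111000001100100011111
--------------------------
  000111000001000100011011

Answer: 000111000001000100011011 (1839387)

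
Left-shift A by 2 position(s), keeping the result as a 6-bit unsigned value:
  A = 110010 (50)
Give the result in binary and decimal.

Shift left by 2: drop the top 2 bit(s), append 2 zero(s) on the right.
  110010  ->  discard [11], keep [0010], append 00
= 001000

Answer: 001000 (8)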